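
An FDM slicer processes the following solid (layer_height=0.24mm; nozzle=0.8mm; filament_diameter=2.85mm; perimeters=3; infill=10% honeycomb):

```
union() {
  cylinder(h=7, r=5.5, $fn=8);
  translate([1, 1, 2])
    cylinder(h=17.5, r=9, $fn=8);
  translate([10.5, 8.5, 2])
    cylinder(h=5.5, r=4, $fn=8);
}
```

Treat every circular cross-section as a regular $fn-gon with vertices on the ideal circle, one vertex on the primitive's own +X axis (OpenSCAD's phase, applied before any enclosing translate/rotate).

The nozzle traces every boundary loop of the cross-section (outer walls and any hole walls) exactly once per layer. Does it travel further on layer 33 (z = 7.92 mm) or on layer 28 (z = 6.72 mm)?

Layer 33 (z = 7.92): the cylinder does not reach this height (z outside [0, 7]); the r=9 cylinder at (1, 1) contributes a regular 8-gon of circumradius 9 (perimeter = 2·8·9.000·sin(180°/8) = 55.11 mm); the cylinder at (10.5, 8.5) is absent (z outside [2, 7.5]); Merging all regions: only the r=9 cylinder at (1, 1) is present, so the union is just that shape — boundary = 55.11 mm. So its perimeter = 55.11 mm. Layer 28 (z = 6.72): the cylinder: section is a regular 8-gon, circumradius r=5.5 (perimeter = 2·8·5.500·sin(180°/8) = 33.68 mm); the r=9 cylinder at (1, 1) gives a regular 8-gon of circumradius 9 (constant along its height) (perimeter = 2·8·9.000·sin(180°/8) = 55.11 mm); the r=4 cylinder at (10.5, 8.5) gives a regular 8-gon of circumradius 4 (constant along its height) (perimeter = 2·8·4.000·sin(180°/8) = 24.49 mm); Taking the union: the regions partially overlap (shared area 86.30 mm²), so the edge portions inside another operand are dropped and the merged outline is re-measured after clipping — boundary = 74.48 mm. So its perimeter = 74.48 mm. Layer 28 is larger (74.48 vs 55.11 mm).

layer 28 (z = 6.72 mm)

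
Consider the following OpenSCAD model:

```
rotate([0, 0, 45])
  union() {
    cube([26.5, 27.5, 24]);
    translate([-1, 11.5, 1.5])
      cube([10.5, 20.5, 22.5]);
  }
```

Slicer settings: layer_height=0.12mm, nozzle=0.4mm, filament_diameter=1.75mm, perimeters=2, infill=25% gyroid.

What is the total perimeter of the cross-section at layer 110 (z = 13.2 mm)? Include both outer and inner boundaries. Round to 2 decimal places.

119.00 mm

At z = 13.2 mm: the cube is present — its section is the full 26.5×27.5 rectangle (perimeter 108.00 mm); the cube at (-1, 11.5) (footprint 10.5×20.5) is included at this height (perimeter 62.00 mm); Combining (union): the regions partially overlap (shared area 152.00 mm²), so the edge portions inside another operand are dropped and the merged outline is re-measured after clipping — boundary = 119.00 mm; (whole slice rotated 45° about Z — lengths, areas and connectivity unchanged). Overall, the cross-section is a single solid region. Total boundary length (outer) = 119.00 mm.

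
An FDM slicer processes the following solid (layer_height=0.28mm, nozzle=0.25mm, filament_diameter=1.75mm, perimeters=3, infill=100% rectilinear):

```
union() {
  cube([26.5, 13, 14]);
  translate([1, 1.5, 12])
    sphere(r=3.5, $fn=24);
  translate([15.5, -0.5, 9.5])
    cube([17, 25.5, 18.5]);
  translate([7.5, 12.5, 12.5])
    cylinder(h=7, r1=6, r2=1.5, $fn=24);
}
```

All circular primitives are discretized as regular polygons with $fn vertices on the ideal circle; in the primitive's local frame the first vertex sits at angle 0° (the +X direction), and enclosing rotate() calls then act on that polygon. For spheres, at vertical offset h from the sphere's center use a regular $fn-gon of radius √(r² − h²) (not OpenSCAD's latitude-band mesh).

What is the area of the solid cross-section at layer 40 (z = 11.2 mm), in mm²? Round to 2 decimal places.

At z = 11.2 mm: the 26.5×13 cube contributes its full rectangle (area 344.50 mm²); the r=3.5 sphere at (1, 1.5) slices to a regular 24-gon of circumradius 3.407 (√(r²−h²) with h=0.8 from center) (area = (24/2)·3.407²·sin(360°/24) = 36.06 mm²); the cube at (15.5, -0.5) (footprint 17×25.5) is included at this height (area 433.50 mm²); the cone at (7.5, 12.5) is absent (z outside [12.5, 19.5]); Merging all regions: the regions partially overlap — summed areas 814.06 mm² minus the doubly-counted overlap 161.76 mm² gives 652.30 mm² — area = 652.30 mm². Overall, the cross-section is a single solid region. Net area = 652.30 mm².

652.30 mm²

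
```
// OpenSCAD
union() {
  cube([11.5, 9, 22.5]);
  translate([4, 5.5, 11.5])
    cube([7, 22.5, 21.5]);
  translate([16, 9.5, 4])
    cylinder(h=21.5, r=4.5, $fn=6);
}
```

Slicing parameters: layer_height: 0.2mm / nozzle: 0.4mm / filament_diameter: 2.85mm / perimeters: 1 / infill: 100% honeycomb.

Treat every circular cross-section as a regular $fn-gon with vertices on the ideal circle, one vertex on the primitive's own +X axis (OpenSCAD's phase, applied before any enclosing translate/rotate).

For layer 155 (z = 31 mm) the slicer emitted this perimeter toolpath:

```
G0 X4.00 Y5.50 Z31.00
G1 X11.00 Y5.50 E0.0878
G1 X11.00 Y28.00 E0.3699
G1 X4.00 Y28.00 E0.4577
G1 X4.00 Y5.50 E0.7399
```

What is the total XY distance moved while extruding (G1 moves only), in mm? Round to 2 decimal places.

Sum the Euclidean lengths of each G1 segment: total = 59.00 mm.

59.00 mm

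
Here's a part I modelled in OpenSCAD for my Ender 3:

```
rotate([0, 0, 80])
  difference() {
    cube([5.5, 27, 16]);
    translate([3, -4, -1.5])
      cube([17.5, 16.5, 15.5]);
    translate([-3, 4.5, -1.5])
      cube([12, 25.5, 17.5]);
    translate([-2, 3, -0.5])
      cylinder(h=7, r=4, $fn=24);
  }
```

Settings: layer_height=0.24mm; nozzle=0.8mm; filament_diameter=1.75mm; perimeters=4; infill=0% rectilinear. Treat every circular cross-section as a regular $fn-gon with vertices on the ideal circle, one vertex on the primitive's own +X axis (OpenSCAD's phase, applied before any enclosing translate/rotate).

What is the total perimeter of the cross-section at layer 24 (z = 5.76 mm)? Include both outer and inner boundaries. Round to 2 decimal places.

At z = 5.76 mm: the cube (footprint 5.5×27) is included at this height (perimeter 65.00 mm); the cube at (3, -4) is present — its section is the full 17.5×16.5 rectangle (perimeter 68.00 mm); the cube at (-3, 4.5) (footprint 12×25.5) is included at this height (perimeter 75.00 mm); the r=4 cylinder at (-2, 3) gives a regular 24-gon of circumradius 4 (constant along its height) (perimeter = 2·24·4.000·sin(180°/24) = 25.06 mm); After the difference (first − rest): starting from the 5.5×27 cube, the 17.5×16.5 cube at (3, -4) partially overlaps it — only the 31.25 mm² overlap (of its 288.75 mm²) is removed, clipping the outline; the 12×25.5 cube at (-3, 4.5) partially overlaps it — only the 103.75 mm² overlap (of its 306.00 mm²) is removed, clipping the outline; the r=4 cylinder at (-2, 3) partially overlaps it — only the 7.50 mm² overlap (of its 49.69 mm²) is removed, clipping the outline — boundary = 13.19 mm; (rotated 80° about Z; rotation is an isometry so areas/perimeters/island counts are preserved). Overall, the cross-section is a single solid region. Total boundary length (outer) = 13.19 mm.

13.19 mm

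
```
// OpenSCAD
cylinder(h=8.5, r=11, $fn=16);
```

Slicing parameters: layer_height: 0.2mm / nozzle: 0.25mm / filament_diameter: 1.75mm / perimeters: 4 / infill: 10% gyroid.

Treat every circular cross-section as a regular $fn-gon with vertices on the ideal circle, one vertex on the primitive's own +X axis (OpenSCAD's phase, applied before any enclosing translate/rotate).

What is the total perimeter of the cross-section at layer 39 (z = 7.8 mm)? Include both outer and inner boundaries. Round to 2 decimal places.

68.67 mm

At z = 7.8 mm: the r=11 cylinder gives a regular 16-gon of circumradius 11 (constant along its height) (perimeter = 2·16·11.000·sin(180°/16) = 68.67 mm). Overall, the cross-section is a single solid region. Total boundary length (outer) = 68.67 mm.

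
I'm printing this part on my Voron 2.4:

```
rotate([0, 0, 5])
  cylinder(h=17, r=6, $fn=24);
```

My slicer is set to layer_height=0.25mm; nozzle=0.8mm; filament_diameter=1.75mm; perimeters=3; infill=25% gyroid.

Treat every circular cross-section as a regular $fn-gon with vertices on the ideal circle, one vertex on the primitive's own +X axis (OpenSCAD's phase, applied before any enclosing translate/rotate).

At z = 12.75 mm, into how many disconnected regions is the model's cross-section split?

1

At z = 12.75 mm: the r=6 cylinder contributes a regular 24-gon of circumradius 6; (rotated 5° about Z; rotation is an isometry so areas/perimeters/island counts are preserved). The result has 1 disconnected region.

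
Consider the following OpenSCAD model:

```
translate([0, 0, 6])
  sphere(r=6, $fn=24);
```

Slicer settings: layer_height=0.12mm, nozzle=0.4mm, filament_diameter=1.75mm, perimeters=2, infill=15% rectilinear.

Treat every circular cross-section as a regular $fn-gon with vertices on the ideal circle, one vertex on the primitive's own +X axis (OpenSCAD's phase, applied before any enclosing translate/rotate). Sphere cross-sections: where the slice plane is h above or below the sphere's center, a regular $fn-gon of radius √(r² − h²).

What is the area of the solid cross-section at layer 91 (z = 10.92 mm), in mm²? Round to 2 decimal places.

36.63 mm²

At z = 10.92 mm: the sphere: section is a regular 24-gon, circumradius = √(r²−h²) = √(6²−4.92²) = 3.434 (area = (24/2)·3.434²·sin(360°/24) = 36.63 mm²). Overall, the cross-section is a single solid region. Net area = 36.63 mm².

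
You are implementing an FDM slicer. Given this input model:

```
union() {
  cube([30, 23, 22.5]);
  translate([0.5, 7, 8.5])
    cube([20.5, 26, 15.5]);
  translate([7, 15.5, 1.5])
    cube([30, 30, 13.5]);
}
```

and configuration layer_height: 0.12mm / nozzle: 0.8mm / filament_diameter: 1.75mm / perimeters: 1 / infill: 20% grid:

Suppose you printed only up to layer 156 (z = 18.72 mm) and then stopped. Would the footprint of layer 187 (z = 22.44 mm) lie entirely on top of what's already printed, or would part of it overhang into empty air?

Compare the two slices. At z = 18.72: the cube is present — its section is the full 30×23 rectangle (area 690.00 mm²); the 20.5×26 cube at (0.5, 7) contributes its full rectangle (area 533.00 mm²); the cube at (7, 15.5) is absent (z outside [1.5, 15]); Taking the union: the regions partially overlap — summed areas 1223.00 mm² minus the doubly-counted overlap 328.00 mm² gives 895.00 mm² — area = 895.00 mm². At z = 22.44: the cube is present — its section is the full 30×23 rectangle (area 690.00 mm²); the 20.5×26 cube at (0.5, 7) contributes its full rectangle (area 533.00 mm²); the cube at (7, 15.5) is absent (z outside [1.5, 15]); Merging all regions: the regions partially overlap — summed areas 1223.00 mm² minus the doubly-counted overlap 328.00 mm² gives 895.00 mm² — area = 895.00 mm². Checking containment: the cross-section at z = 22.44 is a subset of the cross-section at z = 18.72.

entirely on top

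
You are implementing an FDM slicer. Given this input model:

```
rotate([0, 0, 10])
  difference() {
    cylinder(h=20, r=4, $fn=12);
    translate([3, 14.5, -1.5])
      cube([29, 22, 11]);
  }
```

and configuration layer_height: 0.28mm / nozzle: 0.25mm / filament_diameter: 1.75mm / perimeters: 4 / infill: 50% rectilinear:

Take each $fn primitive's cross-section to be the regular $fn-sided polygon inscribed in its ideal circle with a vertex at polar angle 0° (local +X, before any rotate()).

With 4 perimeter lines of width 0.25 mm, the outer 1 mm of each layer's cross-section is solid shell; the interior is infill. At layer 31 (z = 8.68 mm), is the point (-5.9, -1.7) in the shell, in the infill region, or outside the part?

outside

At z = 8.68 mm: the cylinder: section is a regular 12-gon, circumradius r=4; the cube at (3, 14.5) is present — its section is the full 29×22 rectangle; After the difference (first − rest): starting from the r=4 cylinder, the 29×22 cube at (3, 14.5) misses the remaining region (no effect) — 1 connected region; (rotated 10° about Z; rotation is an isometry so areas/perimeters/island counts are preserved). Overall, the cross-section is a single solid region. Undo the 10° rotation: the query point maps to (-6.106, -0.650) in the un-rotated model frame. The nearest boundary edge runs (-3.46, -2.00)→(-4.00, 0.00); distance from the point to it = 2.20 mm. The point is not inside any of the regions above, so it lies outside the cross-section (2.20 mm from the nearest boundary).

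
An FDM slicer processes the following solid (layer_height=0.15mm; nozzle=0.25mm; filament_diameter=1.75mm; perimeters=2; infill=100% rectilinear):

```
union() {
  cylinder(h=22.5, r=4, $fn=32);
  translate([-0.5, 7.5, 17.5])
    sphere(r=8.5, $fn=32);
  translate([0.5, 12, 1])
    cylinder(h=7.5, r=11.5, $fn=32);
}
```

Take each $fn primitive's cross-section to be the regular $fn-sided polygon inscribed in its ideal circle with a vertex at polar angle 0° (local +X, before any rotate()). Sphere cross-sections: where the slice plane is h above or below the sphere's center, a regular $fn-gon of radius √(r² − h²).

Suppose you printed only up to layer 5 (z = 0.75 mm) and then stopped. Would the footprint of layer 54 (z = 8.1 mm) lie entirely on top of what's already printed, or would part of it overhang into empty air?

part overhangs

Compare the two slices. At z = 0.75: the r=4 cylinder gives a regular 32-gon of circumradius 4 (constant along its height) (area = (32/2)·4.000²·sin(360°/32) = 49.94 mm²); the sphere at (-0.5, 7.5) is absent (|z−center|=16.750 > r=8.5); the cylinder at (0.5, 12) is not intersected at this z (z outside [1, 8.5]); Taking the union: only the r=4 cylinder is present, so the union is just that shape — area = 49.94 mm². At z = 8.1: the cylinder: section is a regular 32-gon, circumradius r=4 (area = (32/2)·4.000²·sin(360°/32) = 49.94 mm²); the sphere at (-0.5, 7.5) is not intersected at this z (|z−center|=9.400 > r=8.5); the r=11.5 cylinder at (0.5, 12) gives a regular 32-gon of circumradius 11.5 (constant along its height) (area = (32/2)·11.500²·sin(360°/32) = 412.81 mm²); Taking the union: the regions partially overlap — summed areas 462.75 mm² minus the doubly-counted overlap 18.88 mm² gives 443.87 mm² — area = 443.87 mm². Checking containment: at z = 8.1 the cross-section extends beyond the z = 0.75 cross-section by about 393.93 mm².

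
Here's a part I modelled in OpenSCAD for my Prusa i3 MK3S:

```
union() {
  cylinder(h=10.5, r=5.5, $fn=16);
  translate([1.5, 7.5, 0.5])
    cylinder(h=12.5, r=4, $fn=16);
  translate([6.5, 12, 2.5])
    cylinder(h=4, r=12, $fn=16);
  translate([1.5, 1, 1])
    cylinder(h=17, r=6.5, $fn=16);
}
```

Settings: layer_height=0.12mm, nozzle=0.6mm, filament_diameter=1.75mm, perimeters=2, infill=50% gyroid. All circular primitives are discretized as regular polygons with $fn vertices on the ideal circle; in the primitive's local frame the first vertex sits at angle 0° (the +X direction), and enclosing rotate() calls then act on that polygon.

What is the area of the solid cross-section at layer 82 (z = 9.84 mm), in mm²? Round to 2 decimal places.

At z = 9.84 mm: the cylinder: section is a regular 16-gon, circumradius r=5.5 (area = (16/2)·5.500²·sin(360°/16) = 92.61 mm²); the r=4 cylinder at (1.5, 7.5) gives a regular 16-gon of circumradius 4 (constant along its height) (area = (16/2)·4.000²·sin(360°/16) = 48.98 mm²); the cylinder at (6.5, 12) does not reach this height (z outside [2.5, 6.5]); the cylinder at (1.5, 1): section is a regular 16-gon, circumradius r=6.5 (area = (16/2)·6.500²·sin(360°/16) = 129.35 mm²); Taking the union: the regions partially overlap — summed areas 270.94 mm² minus the doubly-counted overlap 106.96 mm² gives 163.98 mm² — area = 163.98 mm². Overall, the cross-section is a single solid region. Net area = 163.98 mm².

163.98 mm²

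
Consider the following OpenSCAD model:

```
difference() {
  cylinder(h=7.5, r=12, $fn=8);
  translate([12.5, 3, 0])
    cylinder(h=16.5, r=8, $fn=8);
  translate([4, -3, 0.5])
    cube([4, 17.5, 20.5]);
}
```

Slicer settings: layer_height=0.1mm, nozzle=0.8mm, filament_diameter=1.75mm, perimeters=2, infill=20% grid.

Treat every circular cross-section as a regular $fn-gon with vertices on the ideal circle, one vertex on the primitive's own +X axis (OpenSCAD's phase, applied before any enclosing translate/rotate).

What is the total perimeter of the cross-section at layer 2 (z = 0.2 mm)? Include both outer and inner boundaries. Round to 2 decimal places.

75.41 mm

At z = 0.2 mm: the r=12 cylinder contributes a regular 8-gon of circumradius 12 (perimeter = 2·8·12.000·sin(180°/8) = 73.48 mm); the r=8 cylinder at (12.5, 3) gives a regular 8-gon of circumradius 8 (constant along its height) (perimeter = 2·8·8.000·sin(180°/8) = 48.98 mm); the cube at (4, -3) is absent (z outside [0.5, 21]); After the difference (first − rest): starting from the r=12 cylinder, the r=8 cylinder at (12.5, 3) partially overlaps it — only the 57.65 mm² overlap (of its 181.02 mm²) is removed, clipping the outline — boundary = 75.41 mm. Overall, the cross-section is a single solid region. Total boundary length (outer) = 75.41 mm.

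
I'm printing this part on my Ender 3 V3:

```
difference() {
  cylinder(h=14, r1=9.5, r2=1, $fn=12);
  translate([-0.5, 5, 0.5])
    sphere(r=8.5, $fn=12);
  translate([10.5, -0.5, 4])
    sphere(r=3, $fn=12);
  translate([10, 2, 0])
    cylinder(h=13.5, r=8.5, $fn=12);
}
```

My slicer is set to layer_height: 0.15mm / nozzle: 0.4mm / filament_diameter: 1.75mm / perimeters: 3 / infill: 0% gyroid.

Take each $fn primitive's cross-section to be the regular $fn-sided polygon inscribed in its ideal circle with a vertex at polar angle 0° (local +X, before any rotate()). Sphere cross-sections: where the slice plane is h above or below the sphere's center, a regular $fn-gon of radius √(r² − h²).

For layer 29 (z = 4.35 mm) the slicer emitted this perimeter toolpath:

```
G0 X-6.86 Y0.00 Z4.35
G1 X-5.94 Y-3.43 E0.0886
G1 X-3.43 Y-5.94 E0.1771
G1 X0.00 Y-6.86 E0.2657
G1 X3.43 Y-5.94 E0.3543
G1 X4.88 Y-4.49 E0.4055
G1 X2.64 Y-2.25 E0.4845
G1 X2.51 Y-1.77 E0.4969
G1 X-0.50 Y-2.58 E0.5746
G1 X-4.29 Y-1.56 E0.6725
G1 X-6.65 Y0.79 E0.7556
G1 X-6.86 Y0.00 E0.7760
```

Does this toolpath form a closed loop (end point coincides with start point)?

yes

Start point (G0): (-6.86, 0.00). End point (last G1): the path returns to the start — closed.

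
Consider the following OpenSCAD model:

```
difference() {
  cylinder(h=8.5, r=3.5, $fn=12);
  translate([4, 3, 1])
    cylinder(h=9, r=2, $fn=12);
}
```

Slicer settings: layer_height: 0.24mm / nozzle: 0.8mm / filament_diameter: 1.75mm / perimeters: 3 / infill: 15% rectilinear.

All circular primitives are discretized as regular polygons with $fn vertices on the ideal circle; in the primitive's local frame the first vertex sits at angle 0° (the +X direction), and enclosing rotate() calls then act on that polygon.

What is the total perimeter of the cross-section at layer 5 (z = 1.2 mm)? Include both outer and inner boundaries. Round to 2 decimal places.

At z = 1.2 mm: the r=3.5 cylinder contributes a regular 12-gon of circumradius 3.5 (perimeter = 2·12·3.500·sin(180°/12) = 21.74 mm); the r=2 cylinder at (4, 3) gives a regular 12-gon of circumradius 2 (constant along its height) (perimeter = 2·12·2.000·sin(180°/12) = 12.42 mm); Subtracting the remaining from the first: starting from the r=3.5 cylinder, the r=2 cylinder at (4, 3) partially overlaps it — only the 0.47 mm² overlap (of its 12.00 mm²) is removed, clipping the outline — boundary = 21.79 mm. Overall, the cross-section is a single solid region. Total boundary length (outer) = 21.79 mm.

21.79 mm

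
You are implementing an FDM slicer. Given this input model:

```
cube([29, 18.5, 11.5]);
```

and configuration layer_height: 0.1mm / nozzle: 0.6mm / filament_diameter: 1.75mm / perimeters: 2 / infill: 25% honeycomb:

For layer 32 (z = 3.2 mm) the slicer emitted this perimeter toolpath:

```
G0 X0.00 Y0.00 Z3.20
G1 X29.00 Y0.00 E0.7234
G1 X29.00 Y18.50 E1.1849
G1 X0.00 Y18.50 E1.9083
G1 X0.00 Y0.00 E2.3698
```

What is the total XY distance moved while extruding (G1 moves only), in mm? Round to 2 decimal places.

95.00 mm

Sum the Euclidean lengths of each G1 segment: total = 95.00 mm.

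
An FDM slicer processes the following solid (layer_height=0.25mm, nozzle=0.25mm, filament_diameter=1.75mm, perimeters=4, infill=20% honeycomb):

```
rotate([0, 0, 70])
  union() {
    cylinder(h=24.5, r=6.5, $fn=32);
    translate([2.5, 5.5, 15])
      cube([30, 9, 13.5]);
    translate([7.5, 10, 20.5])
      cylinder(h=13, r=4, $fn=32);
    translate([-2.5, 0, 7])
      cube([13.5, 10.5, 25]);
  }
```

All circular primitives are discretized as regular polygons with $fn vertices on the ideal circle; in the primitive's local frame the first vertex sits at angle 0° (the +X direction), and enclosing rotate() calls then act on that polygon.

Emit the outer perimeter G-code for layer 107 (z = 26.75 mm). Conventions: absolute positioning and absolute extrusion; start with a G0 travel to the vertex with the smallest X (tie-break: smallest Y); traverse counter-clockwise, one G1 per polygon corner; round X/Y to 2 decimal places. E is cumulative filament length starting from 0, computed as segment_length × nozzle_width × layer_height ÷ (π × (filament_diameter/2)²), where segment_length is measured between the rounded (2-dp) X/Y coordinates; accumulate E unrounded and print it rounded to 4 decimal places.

At z = 26.75 mm: the cylinder is absent (z outside [0, 24.5]); the cube at (2.5, 5.5) (footprint 30×9) is included at this height; the r=4 cylinder at (7.5, 10) gives a regular 32-gon of circumradius 4 (constant along its height); the 13.5×10.5 cube at (-2.5, 0) contributes its full rectangle; Taking the union: the regions partially overlap (shared area 92.44 mm²), so overlapping operands fuse into one piece — 1 connected region; (whole slice rotated 70° about Z — lengths, areas and connectivity unchanged). The outline is a single polygon with 8 vertices. Extrusion per mm of travel: 0.25 × 0.25 / (π × 0.875²) = 0.025984. Accumulating E over each segment gives final E = 2.5726.

G0 X-12.77 Y7.31 Z26.75
G1 X-9.01 Y5.94 E0.1040
G1 X-10.72 Y1.24 E0.2339
G1 X-0.86 Y-2.35 E0.5066
G1 X3.76 Y10.34 E0.8575
G1 X-1.41 Y12.22 E1.0005
G1 X5.95 Y32.42 E1.5591
G1 X-2.51 Y35.50 E1.7931
G1 X-12.77 Y7.31 E2.5726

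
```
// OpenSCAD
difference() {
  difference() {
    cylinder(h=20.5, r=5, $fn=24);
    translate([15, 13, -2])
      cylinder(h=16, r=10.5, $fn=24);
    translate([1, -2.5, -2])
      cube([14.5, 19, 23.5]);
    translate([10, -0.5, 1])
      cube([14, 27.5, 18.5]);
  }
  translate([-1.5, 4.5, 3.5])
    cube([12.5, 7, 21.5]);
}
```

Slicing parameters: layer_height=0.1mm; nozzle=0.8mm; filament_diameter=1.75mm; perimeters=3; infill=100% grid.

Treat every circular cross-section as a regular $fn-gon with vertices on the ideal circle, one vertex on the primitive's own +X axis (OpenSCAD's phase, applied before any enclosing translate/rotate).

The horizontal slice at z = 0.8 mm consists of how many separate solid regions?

At z = 0.8 mm: the r=5 cylinder gives a regular 24-gon of circumradius 5 (constant along its height); the r=10.5 cylinder at (15, 13) gives a regular 24-gon of circumradius 10.5 (constant along its height); the 14.5×19 cube at (1, -2.5) contributes its full rectangle; the cube at (10, -0.5) is absent (z outside [1, 19.5]); After the difference (first − rest): starting from the r=5 cylinder, the r=10.5 cylinder at (15, 13) misses the remaining region (no effect); the 14.5×19 cube at (1, -2.5) partially overlaps it — only the 23.86 mm² overlap (of its 275.50 mm²) is removed, clipping the outline — 1 connected region; the cube at (-1.5, 4.5) does not reach this height (z outside [3.5, 25]); Subtracting the remaining from the first: none of the subtracted shapes is present at this height, so that combined region is unchanged — 1 connected region. The result has 1 disconnected region.

1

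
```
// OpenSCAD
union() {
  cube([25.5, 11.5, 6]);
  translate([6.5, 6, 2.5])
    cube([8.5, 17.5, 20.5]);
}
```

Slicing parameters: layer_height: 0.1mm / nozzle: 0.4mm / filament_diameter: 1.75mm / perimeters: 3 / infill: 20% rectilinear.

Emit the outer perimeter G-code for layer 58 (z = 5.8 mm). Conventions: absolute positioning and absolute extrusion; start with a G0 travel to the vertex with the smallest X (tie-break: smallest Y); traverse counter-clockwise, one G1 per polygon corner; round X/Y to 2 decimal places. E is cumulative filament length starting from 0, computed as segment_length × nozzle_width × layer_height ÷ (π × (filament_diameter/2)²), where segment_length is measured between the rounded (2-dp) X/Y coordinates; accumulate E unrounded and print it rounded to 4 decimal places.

At z = 5.8 mm: the cube is present — its section is the full 25.5×11.5 rectangle; the cube at (6.5, 6) is present — its section is the full 8.5×17.5 rectangle; Merging all regions: the regions partially overlap (shared area 46.75 mm²), so overlapping operands fuse into one piece — 1 connected region. The outline is a single polygon with 8 vertices. Extrusion per mm of travel: 0.4 × 0.1 / (π × 0.875²) = 0.016630. Accumulating E over each segment gives final E = 1.6297.

G0 X0.00 Y0.00 Z5.80
G1 X25.50 Y0.00 E0.4241
G1 X25.50 Y11.50 E0.6153
G1 X15.00 Y11.50 E0.7899
G1 X15.00 Y23.50 E0.9895
G1 X6.50 Y23.50 E1.1308
G1 X6.50 Y11.50 E1.3304
G1 X0.00 Y11.50 E1.4385
G1 X0.00 Y0.00 E1.6297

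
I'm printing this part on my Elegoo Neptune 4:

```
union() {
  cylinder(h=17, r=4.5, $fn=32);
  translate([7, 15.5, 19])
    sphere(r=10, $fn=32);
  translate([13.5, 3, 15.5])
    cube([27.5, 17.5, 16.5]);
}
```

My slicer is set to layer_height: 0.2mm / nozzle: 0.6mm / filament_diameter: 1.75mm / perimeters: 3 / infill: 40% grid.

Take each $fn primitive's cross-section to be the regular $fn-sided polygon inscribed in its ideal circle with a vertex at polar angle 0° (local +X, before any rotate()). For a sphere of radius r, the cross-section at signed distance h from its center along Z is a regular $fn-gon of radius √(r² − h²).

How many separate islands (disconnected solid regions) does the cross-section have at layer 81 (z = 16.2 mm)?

At z = 16.2 mm: the r=4.5 cylinder contributes a regular 32-gon of circumradius 4.5; the sphere at (7, 15.5): section is a regular 32-gon, circumradius = √(r²−h²) = √(10²−2.8²) = 9.600; the cube at (13.5, 3) is present — its section is the full 27.5×17.5 rectangle; Taking the union: the regions partially overlap (shared area 27.97 mm²), so overlapping operands fuse into one piece — 2 connected regions. Overall, the cross-section has 2 separate islands. Island count = 2.

2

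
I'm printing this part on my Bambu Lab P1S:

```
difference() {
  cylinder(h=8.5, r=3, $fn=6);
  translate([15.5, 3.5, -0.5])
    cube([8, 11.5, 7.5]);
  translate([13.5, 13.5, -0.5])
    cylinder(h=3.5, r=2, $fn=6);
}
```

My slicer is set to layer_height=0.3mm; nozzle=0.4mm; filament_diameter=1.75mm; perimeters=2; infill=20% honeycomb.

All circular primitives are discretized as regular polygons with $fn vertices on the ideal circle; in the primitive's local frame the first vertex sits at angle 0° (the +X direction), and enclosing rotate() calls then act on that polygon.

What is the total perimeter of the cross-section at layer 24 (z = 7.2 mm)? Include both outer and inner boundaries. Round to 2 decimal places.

18.00 mm

At z = 7.2 mm: the cylinder: section is a regular 6-gon, circumradius r=3 (perimeter = 2·6·3.000·sin(180°/6) = 18.00 mm); the cube at (15.5, 3.5) does not reach this height (z outside [-0.5, 7]); the cylinder at (13.5, 13.5) is absent (z outside [-0.5, 3]); Subtracting the remaining from the first: none of the subtracted shapes is present at this height, so the r=3 cylinder is unchanged — boundary = 18.00 mm. Overall, the cross-section is a single solid region. Total boundary length (outer) = 18.00 mm.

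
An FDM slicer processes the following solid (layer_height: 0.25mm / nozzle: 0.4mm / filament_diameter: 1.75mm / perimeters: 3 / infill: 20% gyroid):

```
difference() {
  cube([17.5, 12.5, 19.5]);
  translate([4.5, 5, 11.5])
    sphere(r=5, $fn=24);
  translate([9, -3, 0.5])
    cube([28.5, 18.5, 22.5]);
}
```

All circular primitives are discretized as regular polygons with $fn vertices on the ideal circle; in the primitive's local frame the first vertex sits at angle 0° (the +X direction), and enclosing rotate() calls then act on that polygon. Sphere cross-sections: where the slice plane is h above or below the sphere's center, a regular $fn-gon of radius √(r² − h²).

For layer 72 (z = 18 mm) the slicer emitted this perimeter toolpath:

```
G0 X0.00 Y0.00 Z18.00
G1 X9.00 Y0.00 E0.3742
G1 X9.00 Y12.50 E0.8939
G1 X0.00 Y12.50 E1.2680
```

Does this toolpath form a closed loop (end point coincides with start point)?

Start point (G0): (0.00, 0.00). End point (last G1): the path does not return to the start — open.

no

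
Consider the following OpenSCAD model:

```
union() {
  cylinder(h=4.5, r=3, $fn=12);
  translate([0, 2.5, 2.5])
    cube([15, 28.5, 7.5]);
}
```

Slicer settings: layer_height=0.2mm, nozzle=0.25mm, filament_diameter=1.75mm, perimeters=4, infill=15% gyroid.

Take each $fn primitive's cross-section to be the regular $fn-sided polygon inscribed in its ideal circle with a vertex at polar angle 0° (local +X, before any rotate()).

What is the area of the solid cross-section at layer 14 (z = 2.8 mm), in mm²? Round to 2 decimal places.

454.05 mm²

At z = 2.8 mm: the r=3 cylinder contributes a regular 12-gon of circumradius 3 (area = (12/2)·3.000²·sin(360°/12) = 27.00 mm²); the 15×28.5 cube at (0, 2.5) contributes its full rectangle (area 427.50 mm²); Combining (union): the regions partially overlap — summed areas 454.50 mm² minus the doubly-counted overlap 0.45 mm² gives 454.05 mm² — area = 454.05 mm². Overall, the cross-section is a single solid region. Net area = 454.05 mm².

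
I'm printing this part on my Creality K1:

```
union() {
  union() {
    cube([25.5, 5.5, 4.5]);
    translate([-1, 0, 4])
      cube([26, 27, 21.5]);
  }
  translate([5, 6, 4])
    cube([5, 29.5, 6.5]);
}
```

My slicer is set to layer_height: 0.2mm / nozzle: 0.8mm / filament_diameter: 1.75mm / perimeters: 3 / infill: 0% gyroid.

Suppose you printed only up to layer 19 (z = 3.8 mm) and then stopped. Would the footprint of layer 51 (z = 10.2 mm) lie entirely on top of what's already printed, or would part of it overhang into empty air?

part overhangs

Compare the two slices. At z = 3.8: the cube is present — its section is the full 25.5×5.5 rectangle (area 140.25 mm²); the cube at (-1, 0) is not intersected at this z (z outside [4, 25.5]); Merging all regions: only the 25.5×5.5 cube is present, so the union is just that shape — area = 140.25 mm²; the cube at (5, 6) is not intersected at this z (z outside [4, 10.5]); Merging all regions: only that combined region is present, so the union is just that shape — area = 140.25 mm². At z = 10.2: the cube does not reach this height (z outside [0, 4.5]); the cube at (-1, 0) is present — its section is the full 26×27 rectangle (area 702.00 mm²); Merging all regions: only the 26×27 cube at (-1, 0) is present, so the union is just that shape — area = 702.00 mm²; the cube at (5, 6) is present — its section is the full 5×29.5 rectangle (area 147.50 mm²); Merging all regions: the regions partially overlap — summed areas 849.50 mm² minus the doubly-counted overlap 105.00 mm² gives 744.50 mm² — area = 744.50 mm². Checking containment: at z = 10.2 the cross-section extends beyond the z = 3.8 cross-section by about 607.00 mm².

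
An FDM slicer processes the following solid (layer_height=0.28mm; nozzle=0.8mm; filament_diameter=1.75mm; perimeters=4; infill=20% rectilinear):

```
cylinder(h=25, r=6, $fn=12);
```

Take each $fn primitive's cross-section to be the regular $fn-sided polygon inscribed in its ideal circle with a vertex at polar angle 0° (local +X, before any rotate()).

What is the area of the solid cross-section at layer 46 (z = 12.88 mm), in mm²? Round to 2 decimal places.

108.00 mm²

At z = 12.88 mm: the r=6 cylinder contributes a regular 12-gon of circumradius 6 (area = (12/2)·6.000²·sin(360°/12) = 108.00 mm²). Overall, the cross-section is a single solid region. Net area = 108.00 mm².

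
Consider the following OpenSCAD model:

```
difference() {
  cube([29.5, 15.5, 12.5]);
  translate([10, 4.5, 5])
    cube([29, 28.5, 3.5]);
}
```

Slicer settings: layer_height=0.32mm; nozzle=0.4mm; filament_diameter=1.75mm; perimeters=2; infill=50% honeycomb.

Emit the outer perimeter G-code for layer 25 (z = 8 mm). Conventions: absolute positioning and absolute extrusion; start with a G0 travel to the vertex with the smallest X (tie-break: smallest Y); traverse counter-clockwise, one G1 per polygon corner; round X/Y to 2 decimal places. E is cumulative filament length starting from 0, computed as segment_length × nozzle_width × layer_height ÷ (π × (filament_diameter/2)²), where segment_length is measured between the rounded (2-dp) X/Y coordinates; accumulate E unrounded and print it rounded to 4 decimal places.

At z = 8 mm: the cube (footprint 29.5×15.5) is included at this height; the cube at (10, 4.5) is present — its section is the full 29×28.5 rectangle; Taking the first minus the rest: starting from the 29.5×15.5 cube, the 29×28.5 cube at (10, 4.5) partially overlaps it — only the 214.50 mm² overlap (of its 826.50 mm²) is removed, clipping the outline — 1 connected region. The outline is a single polygon with 6 vertices. Extrusion per mm of travel: 0.4 × 0.32 / (π × 0.875²) = 0.053216. Accumulating E over each segment gives final E = 4.7895.

G0 X0.00 Y0.00 Z8.00
G1 X29.50 Y0.00 E1.5699
G1 X29.50 Y4.50 E1.8094
G1 X10.00 Y4.50 E2.8471
G1 X10.00 Y15.50 E3.4324
G1 X0.00 Y15.50 E3.9646
G1 X0.00 Y0.00 E4.7895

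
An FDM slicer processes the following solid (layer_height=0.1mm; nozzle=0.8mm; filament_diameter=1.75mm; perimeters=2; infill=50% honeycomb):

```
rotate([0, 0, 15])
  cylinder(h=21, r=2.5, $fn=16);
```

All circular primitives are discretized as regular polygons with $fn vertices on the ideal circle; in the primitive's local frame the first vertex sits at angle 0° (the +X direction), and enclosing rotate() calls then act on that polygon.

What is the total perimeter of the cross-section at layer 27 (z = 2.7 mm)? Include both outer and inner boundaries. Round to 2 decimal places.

At z = 2.7 mm: the r=2.5 cylinder contributes a regular 16-gon of circumradius 2.5 (perimeter = 2·16·2.500·sin(180°/16) = 15.61 mm); (rotated 15° about Z; rotation is an isometry so areas/perimeters/island counts are preserved). Overall, the cross-section is a single solid region. Total boundary length (outer) = 15.61 mm.

15.61 mm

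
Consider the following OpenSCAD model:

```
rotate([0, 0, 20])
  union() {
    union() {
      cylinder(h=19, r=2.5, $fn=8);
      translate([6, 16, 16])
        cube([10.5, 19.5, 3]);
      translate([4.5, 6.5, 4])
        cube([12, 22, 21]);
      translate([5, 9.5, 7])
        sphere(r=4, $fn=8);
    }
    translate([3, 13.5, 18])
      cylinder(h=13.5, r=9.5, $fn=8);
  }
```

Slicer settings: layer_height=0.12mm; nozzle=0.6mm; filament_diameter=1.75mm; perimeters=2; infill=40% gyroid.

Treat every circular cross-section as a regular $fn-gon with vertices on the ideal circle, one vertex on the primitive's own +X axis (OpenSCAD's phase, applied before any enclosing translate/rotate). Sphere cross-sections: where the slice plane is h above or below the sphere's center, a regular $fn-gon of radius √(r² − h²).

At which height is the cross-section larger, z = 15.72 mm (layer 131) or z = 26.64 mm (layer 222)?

Layer 131 (z = 15.72): the r=2.5 cylinder gives a regular 8-gon of circumradius 2.5 (constant along its height) (area = (8/2)·2.500²·sin(360°/8) = 17.68 mm²); the cube at (6, 16) is not intersected at this z (z outside [16, 19]); the 12×22 cube at (4.5, 6.5) contributes its full rectangle (area 264.00 mm²); the sphere at (5, 9.5) is absent (|z−center|=8.720 > r=4); Taking the union: the 2 present regions are separate (no shared area or edge), so areas and boundary lengths simply add and each stays a separate island — area = 281.68 mm²; the cylinder at (3, 13.5) does not reach this height (z outside [18, 31.5]); Taking the union: only the result so far is present, so the union is just that shape — area = 281.68 mm²; (rotated 20° about Z; rotation is an isometry so areas/perimeters/island counts are preserved). So its area = 281.68 mm². Layer 222 (z = 26.64): the cylinder is absent (z outside [0, 19]); the cube at (6, 16) is absent (z outside [16, 19]); the cube at (4.5, 6.5) is not intersected at this z (z outside [4, 25]); the sphere at (5, 9.5) is absent (|z−center|=19.640 > r=4); Combining (union): nothing is present at this height; the r=9.5 cylinder at (3, 13.5) gives a regular 8-gon of circumradius 9.5 (constant along its height) (area = (8/2)·9.500²·sin(360°/8) = 255.27 mm²); Merging all regions: only the r=9.5 cylinder at (3, 13.5) is present, so the union is just that shape — area = 255.27 mm²; (rotated 20° about Z; rotation is an isometry so areas/perimeters/island counts are preserved). So its area = 255.27 mm². Layer 131 is larger (281.68 vs 255.27 mm²).

layer 131 (z = 15.72 mm)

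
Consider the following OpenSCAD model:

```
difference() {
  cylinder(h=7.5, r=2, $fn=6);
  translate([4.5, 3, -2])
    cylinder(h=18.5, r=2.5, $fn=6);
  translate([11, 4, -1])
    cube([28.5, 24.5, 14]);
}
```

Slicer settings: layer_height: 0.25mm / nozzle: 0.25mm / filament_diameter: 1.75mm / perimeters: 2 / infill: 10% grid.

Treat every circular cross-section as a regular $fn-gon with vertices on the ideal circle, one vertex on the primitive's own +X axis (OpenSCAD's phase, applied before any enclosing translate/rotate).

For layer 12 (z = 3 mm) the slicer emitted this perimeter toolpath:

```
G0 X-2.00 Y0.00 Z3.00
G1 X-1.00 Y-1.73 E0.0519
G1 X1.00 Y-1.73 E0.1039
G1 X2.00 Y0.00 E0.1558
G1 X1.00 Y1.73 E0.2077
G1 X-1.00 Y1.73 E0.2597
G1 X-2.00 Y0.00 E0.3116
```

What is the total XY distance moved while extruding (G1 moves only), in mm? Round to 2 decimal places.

11.99 mm

Sum the Euclidean lengths of each G1 segment: total = 11.99 mm.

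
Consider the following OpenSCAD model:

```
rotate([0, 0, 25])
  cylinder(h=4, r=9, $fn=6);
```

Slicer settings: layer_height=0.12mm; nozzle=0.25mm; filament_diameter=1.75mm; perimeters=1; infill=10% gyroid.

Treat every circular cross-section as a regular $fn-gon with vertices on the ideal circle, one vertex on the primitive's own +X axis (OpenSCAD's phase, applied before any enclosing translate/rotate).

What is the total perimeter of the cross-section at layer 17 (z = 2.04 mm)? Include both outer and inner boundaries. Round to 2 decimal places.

54.00 mm

At z = 2.04 mm: the r=9 cylinder gives a regular 6-gon of circumradius 9 (constant along its height) (perimeter = 2·6·9.000·sin(180°/6) = 54.00 mm); (whole slice rotated 25° about Z — lengths, areas and connectivity unchanged). Overall, the cross-section is a single solid region. Total boundary length (outer) = 54.00 mm.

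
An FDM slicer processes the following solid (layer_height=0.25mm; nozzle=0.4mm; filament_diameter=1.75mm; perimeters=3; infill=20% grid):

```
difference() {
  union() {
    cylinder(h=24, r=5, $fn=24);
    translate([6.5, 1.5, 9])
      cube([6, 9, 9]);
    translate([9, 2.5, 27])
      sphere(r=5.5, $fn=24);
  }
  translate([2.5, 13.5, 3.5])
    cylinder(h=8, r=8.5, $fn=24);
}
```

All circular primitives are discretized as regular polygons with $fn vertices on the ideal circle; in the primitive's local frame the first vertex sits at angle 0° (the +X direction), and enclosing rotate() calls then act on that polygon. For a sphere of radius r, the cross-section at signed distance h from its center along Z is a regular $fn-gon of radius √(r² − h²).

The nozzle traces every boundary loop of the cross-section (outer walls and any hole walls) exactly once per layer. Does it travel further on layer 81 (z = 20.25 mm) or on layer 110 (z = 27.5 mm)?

layer 110 (z = 27.5 mm)

Layer 81 (z = 20.25): the r=5 cylinder contributes a regular 24-gon of circumradius 5 (perimeter = 2·24·5.000·sin(180°/24) = 31.33 mm); the cube at (6.5, 1.5) does not reach this height (z outside [9, 18]); the sphere at (9, 2.5) is not intersected at this z (|z−center|=6.750 > r=5.5); Taking the union: only the r=5 cylinder is present, so the union is just that shape — boundary = 31.33 mm; the cylinder at (2.5, 13.5) is absent (z outside [3.5, 11.5]); Subtracting the remaining from the first: none of the subtracted shapes is present at this height, so that combined region is unchanged — boundary = 31.33 mm. So its perimeter = 31.33 mm. Layer 110 (z = 27.5): the cylinder is not intersected at this z (z outside [0, 24]); the cube at (6.5, 1.5) is absent (z outside [9, 18]); the sphere at (9, 2.5): section is a regular 24-gon, circumradius = √(r²−h²) = √(5.5²−0.5²) = 5.477 (perimeter = 2·24·5.477·sin(180°/24) = 34.32 mm); Combining (union): only the r=5.5 sphere at (9, 2.5) is present, so the union is just that shape — boundary = 34.32 mm; the cylinder at (2.5, 13.5) does not reach this height (z outside [3.5, 11.5]); Subtracting the remaining from the first: none of the subtracted shapes is present at this height, so the result so far is unchanged — boundary = 34.32 mm. So its perimeter = 34.32 mm. Layer 110 is larger (34.32 vs 31.33 mm).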